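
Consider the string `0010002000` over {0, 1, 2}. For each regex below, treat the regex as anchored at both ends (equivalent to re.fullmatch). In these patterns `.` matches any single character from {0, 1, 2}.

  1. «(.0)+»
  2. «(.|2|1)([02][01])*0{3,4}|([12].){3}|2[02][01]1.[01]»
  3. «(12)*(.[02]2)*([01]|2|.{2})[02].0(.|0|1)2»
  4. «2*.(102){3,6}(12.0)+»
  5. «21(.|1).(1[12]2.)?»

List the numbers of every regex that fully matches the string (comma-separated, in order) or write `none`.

1

1 → match
2 → no match
3 → no match — must end with `2`
4 → no match
5 → no match — must start with `21`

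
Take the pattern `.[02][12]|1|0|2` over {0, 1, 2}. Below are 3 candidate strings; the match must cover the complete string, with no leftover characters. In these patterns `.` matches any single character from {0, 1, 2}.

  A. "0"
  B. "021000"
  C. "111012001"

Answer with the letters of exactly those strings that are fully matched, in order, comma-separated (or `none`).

A

A → match
B → no match
C → no match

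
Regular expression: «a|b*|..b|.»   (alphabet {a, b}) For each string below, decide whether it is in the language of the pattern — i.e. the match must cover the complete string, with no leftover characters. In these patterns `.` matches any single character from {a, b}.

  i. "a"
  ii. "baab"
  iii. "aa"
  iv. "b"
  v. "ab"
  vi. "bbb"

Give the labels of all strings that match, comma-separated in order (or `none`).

i → match
ii → no match
iii → no match
iv → match
v → no match
vi → match

i, iv, vi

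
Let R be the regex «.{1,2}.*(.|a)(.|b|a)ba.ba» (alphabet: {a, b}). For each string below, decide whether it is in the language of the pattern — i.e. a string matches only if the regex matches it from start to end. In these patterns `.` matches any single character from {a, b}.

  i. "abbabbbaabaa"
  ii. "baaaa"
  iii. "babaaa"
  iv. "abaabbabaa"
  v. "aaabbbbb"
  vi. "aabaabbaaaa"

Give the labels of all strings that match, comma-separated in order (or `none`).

i. "abbabbbaabaa" → no match — must end with "ba"
ii. "baaaa" → no match — must end with "ba"
iii. "babaaa" → no match — must end with "ba"
iv. "abaabbabaa" → no match — must end with "ba"
v. "aaabbbbb" → no match — must end with "ba"
vi. "aabaabbaaaa" → no match — must end with "ba"

none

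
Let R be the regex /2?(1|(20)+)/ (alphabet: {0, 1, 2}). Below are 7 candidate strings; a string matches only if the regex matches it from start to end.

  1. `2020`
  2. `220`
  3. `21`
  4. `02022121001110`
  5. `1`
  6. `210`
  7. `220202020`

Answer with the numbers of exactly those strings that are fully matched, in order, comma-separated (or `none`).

1, 2, 3, 5, 7

1. `2020` → match
2. `220` → match
3. `21` → match
4 → no match
5. `1` → match
6. `210` → no match
7. `220202020` → match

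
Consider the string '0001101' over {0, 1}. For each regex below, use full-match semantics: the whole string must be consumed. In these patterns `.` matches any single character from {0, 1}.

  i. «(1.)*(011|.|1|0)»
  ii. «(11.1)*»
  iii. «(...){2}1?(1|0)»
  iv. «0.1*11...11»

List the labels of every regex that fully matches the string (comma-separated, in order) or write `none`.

iii

i → no match
ii → no match
iii → match
iv → no match — must end with '11'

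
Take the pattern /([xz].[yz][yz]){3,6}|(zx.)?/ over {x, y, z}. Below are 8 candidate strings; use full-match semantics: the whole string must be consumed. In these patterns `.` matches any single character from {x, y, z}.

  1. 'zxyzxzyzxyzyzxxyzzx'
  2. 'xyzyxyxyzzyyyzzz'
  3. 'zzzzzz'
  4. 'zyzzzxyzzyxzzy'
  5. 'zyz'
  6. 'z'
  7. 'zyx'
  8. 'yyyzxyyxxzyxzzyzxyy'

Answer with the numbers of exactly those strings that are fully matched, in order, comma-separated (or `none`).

1 → no match
2 → no match
3 → no match
4 → no match
5 → no match
6 → no match
7 → no match
8 → no match

none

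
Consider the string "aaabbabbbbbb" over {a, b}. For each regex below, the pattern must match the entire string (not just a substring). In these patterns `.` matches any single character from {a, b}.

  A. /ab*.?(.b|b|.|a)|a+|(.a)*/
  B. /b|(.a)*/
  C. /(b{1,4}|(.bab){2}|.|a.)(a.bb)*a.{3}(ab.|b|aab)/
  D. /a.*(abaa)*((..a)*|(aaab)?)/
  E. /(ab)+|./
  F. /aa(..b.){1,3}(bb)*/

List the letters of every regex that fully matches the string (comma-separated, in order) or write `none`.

D, F

A → no match
B → no match
C → no match
D → match
E → no match
F → match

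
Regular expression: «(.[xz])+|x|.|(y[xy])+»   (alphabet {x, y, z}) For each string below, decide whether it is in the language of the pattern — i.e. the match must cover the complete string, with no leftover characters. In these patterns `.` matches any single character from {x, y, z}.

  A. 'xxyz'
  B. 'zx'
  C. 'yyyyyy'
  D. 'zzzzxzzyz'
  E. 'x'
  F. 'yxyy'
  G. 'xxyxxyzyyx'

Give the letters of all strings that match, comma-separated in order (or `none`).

A, B, C, E, F

A → match
B → match
C → match
D → no match
E → match
F → match
G → no match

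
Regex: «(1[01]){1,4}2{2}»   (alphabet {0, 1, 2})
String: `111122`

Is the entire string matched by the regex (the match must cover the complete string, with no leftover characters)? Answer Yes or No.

Yes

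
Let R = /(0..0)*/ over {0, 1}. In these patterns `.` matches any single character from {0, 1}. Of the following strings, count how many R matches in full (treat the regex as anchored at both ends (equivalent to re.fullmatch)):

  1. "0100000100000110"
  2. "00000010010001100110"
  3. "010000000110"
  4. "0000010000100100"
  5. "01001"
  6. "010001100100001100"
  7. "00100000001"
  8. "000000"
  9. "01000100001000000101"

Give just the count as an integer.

3

1 → no match
2 → match
3. "010000000110" → match
4 → match
5. "01001" → no match
6 → no match
7. "00100000001" → no match
8. "000000" → no match
9 → no match
Total matched: 3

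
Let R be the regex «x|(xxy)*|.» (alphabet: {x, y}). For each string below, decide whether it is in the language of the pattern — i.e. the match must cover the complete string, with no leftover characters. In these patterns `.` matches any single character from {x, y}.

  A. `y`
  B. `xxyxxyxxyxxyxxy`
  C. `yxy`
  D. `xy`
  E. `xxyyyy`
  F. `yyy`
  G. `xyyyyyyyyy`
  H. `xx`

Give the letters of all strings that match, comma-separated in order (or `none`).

A, B

A → match
B → match
C → no match
D → no match
E → no match
F → no match
G → no match
H → no match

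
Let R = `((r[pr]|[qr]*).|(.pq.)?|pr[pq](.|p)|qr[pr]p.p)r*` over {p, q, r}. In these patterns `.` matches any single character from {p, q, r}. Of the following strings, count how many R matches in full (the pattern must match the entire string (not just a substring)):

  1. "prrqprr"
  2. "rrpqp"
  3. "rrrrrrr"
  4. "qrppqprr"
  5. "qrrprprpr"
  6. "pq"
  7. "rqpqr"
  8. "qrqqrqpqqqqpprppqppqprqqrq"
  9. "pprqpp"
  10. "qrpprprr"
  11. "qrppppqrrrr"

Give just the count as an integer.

1 → no match
2 → no match
3 → match
4 → match
5 → no match
6 → no match
7 → no match
8 → no match
9 → no match
10 → match
11 → no match
Total matched: 3

3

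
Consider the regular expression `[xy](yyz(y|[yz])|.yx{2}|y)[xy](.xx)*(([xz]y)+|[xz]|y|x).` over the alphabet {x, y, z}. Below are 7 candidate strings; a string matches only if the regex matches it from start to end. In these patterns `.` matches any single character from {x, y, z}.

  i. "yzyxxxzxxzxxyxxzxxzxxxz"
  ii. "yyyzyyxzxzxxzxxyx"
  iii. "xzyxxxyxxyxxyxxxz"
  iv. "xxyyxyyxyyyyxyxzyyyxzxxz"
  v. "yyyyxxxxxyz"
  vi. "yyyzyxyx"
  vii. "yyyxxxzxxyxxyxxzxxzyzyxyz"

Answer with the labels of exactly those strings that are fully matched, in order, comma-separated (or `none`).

i → match
ii → no match
iii → match
iv → no match
v → match
vi → match
vii → match

i, iii, v, vi, vii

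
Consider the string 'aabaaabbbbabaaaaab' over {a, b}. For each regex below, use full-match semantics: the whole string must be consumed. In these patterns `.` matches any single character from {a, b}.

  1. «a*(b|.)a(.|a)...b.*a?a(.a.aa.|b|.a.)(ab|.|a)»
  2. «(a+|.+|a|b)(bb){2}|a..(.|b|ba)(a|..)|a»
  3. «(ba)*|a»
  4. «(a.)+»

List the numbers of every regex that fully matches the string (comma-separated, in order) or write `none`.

1

1 → match
2 → no match
3 → no match
4 → no match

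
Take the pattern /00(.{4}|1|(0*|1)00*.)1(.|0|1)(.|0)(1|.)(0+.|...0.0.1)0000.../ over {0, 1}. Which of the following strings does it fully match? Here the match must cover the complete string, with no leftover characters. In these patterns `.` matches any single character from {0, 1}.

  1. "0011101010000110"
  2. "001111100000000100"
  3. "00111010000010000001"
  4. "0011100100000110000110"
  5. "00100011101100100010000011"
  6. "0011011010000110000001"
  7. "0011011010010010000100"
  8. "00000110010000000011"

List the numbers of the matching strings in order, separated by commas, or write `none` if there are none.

1 → match
2 → match
3 → match
4 → match
5 → no match
6 → match
7 → match
8 → match

1, 2, 3, 4, 6, 7, 8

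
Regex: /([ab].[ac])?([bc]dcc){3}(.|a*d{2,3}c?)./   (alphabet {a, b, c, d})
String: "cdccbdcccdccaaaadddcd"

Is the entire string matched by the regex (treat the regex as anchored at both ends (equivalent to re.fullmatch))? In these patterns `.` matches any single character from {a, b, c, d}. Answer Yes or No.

Yes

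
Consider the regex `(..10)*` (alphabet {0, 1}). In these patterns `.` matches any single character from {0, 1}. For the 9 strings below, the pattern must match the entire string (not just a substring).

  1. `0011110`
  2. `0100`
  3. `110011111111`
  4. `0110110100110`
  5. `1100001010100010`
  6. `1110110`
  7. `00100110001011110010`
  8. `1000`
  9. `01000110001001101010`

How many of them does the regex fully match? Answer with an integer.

1 → no match
2 → no match
3 → no match
4 → no match
5 → no match
6 → no match
7 → no match
8 → no match
9 → no match
Total matched: 0

0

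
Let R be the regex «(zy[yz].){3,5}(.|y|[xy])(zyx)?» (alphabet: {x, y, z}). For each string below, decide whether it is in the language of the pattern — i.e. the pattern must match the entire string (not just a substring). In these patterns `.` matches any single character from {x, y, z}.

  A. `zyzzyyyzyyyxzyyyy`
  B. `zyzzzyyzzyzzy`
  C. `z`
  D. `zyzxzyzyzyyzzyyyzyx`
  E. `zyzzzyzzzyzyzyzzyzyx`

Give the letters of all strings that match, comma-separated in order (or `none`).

A → no match
B → match
C → no match — must start with `zy`
D → no match
E → match

B, E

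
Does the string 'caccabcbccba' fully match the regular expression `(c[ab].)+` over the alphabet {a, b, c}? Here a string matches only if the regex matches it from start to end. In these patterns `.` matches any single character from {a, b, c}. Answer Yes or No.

Yes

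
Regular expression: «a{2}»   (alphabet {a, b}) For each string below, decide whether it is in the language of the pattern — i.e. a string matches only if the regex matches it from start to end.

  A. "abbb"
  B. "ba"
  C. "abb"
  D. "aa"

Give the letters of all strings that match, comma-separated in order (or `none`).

A → no match — must end with "a"
B → no match — must start with "a"
C → no match — must end with "a"
D → match

D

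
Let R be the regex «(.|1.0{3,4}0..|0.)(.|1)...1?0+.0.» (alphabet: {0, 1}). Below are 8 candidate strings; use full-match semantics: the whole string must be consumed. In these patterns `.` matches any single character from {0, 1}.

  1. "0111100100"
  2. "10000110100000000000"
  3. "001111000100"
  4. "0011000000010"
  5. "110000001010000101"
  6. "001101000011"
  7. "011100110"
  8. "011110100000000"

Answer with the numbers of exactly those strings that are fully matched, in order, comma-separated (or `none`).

1, 3, 5, 8

1 → match
2 → no match
3 → match
4 → no match
5 → match
6 → no match
7 → no match
8 → match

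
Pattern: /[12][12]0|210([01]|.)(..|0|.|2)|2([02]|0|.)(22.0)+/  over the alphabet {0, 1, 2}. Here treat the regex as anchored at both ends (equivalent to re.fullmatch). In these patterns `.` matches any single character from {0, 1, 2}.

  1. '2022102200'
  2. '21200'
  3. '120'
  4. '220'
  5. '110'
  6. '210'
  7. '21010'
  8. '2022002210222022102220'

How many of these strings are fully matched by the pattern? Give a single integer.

7

1 → match
2 → no match
3 → match
4 → match
5 → match
6 → match
7 → match
8 → match
Total matched: 7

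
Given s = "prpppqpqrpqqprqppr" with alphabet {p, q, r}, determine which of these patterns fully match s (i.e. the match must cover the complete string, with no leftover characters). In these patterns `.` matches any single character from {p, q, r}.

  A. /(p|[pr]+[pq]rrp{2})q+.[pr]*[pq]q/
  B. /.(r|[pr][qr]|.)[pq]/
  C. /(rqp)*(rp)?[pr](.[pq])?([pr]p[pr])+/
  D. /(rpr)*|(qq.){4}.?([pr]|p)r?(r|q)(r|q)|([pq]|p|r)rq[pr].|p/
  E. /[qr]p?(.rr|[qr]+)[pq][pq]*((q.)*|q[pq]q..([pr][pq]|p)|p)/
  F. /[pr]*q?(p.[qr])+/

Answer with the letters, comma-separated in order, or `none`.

F

A → no match — must end with "q"
B → no match
C → no match
D → no match
E → no match
F → match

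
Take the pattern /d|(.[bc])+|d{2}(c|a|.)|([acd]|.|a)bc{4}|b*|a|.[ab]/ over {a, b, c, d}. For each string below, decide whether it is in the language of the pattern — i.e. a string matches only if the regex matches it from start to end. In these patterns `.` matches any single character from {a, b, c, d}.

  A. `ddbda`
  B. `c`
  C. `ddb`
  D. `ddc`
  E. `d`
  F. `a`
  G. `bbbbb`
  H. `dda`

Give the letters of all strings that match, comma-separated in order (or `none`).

C, D, E, F, G, H

A → no match
B → no match
C → match
D → match
E → match
F → match
G → match
H → match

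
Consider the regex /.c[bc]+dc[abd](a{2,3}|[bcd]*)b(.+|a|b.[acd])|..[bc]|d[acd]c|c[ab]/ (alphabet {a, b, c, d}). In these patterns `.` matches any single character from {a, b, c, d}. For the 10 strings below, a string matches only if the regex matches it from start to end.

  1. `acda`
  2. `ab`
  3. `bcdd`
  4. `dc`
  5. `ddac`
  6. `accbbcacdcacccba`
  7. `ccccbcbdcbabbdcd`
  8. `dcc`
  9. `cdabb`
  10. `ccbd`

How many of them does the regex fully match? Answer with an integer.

1 → no match
2 → no match
3 → no match
4 → no match
5 → no match
6 → no match
7 → no match
8 → match
9 → no match
10 → no match
Total matched: 1

1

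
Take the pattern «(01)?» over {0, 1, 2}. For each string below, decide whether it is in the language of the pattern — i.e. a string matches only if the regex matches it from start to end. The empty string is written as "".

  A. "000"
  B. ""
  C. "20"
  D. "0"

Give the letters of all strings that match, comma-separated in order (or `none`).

B

A → no match
B → match
C → no match
D → no match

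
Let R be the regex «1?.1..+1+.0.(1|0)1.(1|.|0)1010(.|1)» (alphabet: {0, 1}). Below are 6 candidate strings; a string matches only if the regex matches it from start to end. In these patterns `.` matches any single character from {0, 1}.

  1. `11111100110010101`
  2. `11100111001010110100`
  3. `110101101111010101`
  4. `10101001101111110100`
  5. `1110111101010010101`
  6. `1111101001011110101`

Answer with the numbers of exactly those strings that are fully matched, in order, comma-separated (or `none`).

1, 2, 3, 4, 5, 6

1 → match
2 → match
3 → match
4 → match
5 → match
6 → match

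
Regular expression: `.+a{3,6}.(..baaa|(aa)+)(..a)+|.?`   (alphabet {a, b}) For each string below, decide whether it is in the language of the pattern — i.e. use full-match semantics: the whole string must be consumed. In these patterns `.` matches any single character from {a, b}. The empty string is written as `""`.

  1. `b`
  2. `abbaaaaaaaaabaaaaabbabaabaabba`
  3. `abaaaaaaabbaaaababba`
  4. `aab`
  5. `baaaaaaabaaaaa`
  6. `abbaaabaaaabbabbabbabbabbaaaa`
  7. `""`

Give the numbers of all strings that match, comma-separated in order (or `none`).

1 → match
2 → match
3 → match
4 → no match
5 → match
6 → match
7 → match

1, 2, 3, 5, 6, 7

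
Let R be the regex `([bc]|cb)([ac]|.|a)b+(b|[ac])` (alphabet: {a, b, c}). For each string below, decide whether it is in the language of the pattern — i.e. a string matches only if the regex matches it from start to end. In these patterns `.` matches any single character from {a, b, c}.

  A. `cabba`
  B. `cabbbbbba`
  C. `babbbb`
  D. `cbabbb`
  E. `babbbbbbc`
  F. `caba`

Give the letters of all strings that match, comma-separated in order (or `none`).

A, B, C, D, E, F

A. `cabba` → match
B. `cabbbbbba` → match
C. `babbbb` → match
D. `cbabbb` → match
E. `babbbbbbc` → match
F. `caba` → match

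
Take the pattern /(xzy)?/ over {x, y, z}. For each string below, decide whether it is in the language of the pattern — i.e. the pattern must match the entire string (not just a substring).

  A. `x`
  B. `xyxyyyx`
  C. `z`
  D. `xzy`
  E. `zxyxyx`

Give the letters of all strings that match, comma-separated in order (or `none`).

A → no match
B → no match
C → no match
D → match
E → no match

D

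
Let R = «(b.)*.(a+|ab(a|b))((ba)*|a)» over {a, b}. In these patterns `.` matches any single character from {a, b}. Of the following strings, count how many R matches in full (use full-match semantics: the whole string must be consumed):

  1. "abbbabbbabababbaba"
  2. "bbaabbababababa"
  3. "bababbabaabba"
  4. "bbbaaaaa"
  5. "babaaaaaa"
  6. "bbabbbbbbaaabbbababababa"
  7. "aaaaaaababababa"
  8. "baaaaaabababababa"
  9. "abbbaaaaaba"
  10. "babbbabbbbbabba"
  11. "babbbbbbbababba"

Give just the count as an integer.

6

1 → no match
2 → no match
3 → no match
4 → match
5 → match
6 → no match
7 → match
8 → match
9 → no match
10 → match
11 → match
Total matched: 6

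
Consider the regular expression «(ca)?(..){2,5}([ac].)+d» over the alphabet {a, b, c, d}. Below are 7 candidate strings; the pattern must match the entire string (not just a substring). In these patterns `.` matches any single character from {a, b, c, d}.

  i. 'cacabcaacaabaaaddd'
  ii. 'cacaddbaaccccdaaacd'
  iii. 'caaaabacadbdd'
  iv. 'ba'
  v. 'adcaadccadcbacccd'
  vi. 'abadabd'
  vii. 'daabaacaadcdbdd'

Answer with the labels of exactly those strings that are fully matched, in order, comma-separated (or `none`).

ii, v, vi

i → no match
ii → match
iii → no match
iv → no match — must end with 'd'
v → match
vi → match
vii → no match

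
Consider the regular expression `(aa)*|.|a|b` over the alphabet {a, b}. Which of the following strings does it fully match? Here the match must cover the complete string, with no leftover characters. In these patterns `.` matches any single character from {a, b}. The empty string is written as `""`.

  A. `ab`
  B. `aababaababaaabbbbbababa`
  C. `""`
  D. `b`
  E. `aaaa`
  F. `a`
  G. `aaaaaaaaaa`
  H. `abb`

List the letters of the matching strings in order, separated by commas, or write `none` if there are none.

C, D, E, F, G

A → no match
B → no match
C → match
D → match
E → match
F → match
G → match
H → no match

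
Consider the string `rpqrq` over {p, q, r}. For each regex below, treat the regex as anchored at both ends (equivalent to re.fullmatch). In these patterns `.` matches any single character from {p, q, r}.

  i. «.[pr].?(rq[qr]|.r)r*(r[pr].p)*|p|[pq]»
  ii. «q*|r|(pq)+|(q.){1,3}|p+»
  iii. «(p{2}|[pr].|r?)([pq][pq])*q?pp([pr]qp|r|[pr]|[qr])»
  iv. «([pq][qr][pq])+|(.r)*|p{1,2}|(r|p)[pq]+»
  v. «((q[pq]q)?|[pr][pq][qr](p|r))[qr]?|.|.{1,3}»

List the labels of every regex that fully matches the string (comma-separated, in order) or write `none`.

v

i → no match
ii → no match
iii → no match
iv → no match
v → match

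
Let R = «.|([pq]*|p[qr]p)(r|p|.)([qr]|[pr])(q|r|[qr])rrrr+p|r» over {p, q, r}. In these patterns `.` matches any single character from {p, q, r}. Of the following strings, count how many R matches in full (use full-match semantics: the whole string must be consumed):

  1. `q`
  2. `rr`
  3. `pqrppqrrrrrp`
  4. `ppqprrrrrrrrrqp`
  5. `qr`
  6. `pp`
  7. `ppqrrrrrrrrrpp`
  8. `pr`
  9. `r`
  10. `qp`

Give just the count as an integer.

1 → match
2 → no match
3 → no match
4 → no match
5 → no match
6 → no match
7 → no match
8 → no match
9 → match
10 → no match
Total matched: 2

2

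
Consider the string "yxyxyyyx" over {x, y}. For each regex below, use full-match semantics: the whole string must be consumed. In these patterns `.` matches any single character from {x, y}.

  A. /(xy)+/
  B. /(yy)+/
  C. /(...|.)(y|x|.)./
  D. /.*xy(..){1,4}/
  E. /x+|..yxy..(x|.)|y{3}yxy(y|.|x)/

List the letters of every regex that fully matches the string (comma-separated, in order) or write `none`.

A → no match — must start with "xy"
B → no match — must start with "yy"
C → no match
D → no match
E → match

E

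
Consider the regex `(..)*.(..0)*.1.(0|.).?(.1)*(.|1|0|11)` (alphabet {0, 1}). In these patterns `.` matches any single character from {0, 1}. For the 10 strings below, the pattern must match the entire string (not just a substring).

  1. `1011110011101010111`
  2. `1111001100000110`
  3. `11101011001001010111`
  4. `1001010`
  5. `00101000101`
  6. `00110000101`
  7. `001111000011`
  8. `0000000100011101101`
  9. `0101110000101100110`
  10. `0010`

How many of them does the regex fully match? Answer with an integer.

3

1 → match
2 → no match
3 → match
4 → no match
5 → no match
6 → no match
7 → no match
8 → no match
9 → match
10 → no match
Total matched: 3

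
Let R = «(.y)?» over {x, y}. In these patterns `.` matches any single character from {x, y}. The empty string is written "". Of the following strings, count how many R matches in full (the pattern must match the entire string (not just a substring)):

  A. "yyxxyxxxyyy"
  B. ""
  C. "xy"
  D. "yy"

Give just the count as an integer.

3

A. "yyxxyxxxyyy" → no match
B. "" → match
C. "xy" → match
D. "yy" → match
Total matched: 3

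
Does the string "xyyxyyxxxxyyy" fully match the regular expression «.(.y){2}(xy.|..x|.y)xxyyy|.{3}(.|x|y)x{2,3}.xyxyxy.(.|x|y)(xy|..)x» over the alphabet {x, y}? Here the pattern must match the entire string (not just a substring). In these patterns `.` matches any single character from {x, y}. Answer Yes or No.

Yes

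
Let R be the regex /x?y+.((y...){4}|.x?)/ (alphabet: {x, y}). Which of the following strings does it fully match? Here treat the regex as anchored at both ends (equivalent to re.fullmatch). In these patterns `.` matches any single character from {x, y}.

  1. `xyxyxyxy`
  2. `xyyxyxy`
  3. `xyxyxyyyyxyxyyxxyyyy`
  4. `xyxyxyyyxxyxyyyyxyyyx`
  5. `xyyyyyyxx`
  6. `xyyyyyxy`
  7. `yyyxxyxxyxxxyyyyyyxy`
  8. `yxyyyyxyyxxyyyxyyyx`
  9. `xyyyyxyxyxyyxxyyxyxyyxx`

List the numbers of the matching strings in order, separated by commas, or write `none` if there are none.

5, 6

1 → no match
2 → no match
3 → no match
4 → no match
5 → match
6 → match
7 → no match
8 → no match
9 → no match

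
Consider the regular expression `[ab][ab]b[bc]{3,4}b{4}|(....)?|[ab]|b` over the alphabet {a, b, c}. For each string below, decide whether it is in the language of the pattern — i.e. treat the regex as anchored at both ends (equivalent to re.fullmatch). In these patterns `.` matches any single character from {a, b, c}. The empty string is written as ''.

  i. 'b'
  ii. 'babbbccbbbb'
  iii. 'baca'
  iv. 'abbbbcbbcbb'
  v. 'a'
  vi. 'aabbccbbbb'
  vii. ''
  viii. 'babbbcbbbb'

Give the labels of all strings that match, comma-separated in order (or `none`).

i → match
ii → match
iii → match
iv → no match
v → match
vi → match
vii → match
viii → match

i, ii, iii, v, vi, vii, viii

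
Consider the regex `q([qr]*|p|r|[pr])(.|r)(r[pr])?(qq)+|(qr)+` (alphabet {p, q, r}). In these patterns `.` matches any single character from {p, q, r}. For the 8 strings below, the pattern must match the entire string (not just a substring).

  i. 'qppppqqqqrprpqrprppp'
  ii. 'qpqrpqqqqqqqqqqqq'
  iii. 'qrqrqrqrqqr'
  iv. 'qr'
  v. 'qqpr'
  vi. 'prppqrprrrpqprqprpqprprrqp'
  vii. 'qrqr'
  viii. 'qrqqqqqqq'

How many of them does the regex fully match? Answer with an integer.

i → no match
ii → match
iii → no match
iv → match
v → no match
vi → no match
vii → match
viii → match
Total matched: 4

4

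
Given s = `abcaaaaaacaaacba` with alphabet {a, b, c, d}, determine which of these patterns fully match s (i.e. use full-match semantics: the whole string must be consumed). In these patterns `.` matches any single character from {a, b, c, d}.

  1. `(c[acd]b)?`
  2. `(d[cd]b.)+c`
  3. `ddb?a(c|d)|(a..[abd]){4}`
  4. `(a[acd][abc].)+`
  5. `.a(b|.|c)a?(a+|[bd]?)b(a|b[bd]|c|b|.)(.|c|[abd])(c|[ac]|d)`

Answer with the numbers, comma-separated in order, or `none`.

1 → no match
2 → no match — must start with `d`
3 → match
4 → no match
5 → no match

3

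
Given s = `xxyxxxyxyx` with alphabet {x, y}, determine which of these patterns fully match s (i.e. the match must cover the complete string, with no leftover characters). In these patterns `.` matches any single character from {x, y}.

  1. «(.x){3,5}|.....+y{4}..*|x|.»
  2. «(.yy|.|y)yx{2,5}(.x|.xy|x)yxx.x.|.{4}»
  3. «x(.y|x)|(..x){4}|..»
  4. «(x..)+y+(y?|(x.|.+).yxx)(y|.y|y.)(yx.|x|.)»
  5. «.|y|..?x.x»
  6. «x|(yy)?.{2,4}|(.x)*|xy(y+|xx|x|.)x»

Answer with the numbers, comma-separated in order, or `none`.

1 → match
2 → no match
3 → no match
4 → match
5 → no match
6 → match

1, 4, 6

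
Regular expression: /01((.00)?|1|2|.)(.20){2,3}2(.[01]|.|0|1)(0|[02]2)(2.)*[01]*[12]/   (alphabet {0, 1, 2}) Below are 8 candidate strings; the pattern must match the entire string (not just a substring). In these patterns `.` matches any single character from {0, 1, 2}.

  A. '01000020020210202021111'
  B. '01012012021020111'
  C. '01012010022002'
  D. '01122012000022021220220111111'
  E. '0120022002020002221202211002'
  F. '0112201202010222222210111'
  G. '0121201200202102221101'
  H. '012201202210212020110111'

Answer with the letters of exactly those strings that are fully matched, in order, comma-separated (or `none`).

A, B, E, F, G, H

A → match
B → match
C → no match
D → no match
E → match
F → match
G → match
H → match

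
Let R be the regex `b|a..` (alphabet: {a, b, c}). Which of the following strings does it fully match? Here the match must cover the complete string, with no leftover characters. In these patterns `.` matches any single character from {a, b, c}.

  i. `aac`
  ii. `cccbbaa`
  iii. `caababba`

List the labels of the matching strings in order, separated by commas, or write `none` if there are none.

i

i → match
ii → no match
iii → no match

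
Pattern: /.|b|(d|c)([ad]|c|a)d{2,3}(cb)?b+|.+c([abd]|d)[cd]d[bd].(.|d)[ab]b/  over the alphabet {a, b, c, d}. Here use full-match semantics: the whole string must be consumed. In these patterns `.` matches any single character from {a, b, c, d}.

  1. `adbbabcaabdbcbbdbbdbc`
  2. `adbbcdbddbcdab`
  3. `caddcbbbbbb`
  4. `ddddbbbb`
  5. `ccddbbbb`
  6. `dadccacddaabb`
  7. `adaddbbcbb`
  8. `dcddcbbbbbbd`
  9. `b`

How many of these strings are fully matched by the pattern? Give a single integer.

1 → no match
2 → no match
3 → match
4 → match
5 → match
6 → match
7 → no match
8 → no match
9 → match
Total matched: 5

5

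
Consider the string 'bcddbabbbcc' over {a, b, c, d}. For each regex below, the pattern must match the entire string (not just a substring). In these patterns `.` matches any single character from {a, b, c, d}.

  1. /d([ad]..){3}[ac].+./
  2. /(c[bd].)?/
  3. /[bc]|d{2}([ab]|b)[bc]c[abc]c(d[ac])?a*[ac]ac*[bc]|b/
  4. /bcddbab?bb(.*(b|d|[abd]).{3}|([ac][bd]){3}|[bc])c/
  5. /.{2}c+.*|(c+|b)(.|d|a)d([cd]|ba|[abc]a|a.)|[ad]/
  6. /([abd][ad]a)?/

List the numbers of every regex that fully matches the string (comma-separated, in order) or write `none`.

1 → no match — must start with 'd'
2 → no match
3 → no match
4 → match
5 → no match
6 → no match

4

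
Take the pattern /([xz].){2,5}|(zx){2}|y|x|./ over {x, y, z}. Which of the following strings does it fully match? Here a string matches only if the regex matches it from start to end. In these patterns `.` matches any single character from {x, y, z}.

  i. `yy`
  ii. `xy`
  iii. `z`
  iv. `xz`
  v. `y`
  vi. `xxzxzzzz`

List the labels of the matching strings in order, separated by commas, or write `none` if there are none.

i → no match
ii → no match
iii → match
iv → no match
v → match
vi → match

iii, v, vi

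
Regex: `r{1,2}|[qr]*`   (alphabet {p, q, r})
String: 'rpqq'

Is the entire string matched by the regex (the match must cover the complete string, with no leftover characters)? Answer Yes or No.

No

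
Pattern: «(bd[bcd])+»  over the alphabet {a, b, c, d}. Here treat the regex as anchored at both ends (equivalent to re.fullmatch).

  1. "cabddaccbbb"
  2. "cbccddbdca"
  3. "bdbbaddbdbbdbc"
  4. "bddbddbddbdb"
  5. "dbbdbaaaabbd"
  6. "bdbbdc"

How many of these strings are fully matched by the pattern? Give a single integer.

2

1 → no match — must start with "bd"
2 → no match — must start with "bd"
3 → no match
4 → match
5 → no match — must start with "bd"
6 → match
Total matched: 2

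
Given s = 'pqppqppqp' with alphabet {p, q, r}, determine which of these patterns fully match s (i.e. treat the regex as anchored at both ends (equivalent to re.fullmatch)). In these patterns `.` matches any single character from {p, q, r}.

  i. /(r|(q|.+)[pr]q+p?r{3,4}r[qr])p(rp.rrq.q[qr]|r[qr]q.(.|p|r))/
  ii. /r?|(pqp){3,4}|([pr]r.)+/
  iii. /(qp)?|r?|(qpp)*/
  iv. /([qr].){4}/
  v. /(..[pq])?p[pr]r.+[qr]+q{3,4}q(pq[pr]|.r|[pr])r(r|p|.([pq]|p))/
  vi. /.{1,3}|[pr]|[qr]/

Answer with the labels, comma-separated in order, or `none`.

ii

i → no match
ii → match
iii → no match
iv → no match
v → no match
vi → no match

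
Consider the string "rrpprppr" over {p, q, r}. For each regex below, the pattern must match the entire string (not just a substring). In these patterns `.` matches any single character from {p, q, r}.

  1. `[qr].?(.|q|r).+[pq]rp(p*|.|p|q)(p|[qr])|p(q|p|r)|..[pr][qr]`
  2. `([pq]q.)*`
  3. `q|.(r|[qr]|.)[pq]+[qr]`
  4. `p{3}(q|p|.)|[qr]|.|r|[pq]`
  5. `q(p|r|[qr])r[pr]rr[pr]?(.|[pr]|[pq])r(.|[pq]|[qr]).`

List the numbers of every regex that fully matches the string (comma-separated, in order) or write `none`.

1 → match
2 → no match
3 → no match
4 → no match
5 → no match — must start with "q"

1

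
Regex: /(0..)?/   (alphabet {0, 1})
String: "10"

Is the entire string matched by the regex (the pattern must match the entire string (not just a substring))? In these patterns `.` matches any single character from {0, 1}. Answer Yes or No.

No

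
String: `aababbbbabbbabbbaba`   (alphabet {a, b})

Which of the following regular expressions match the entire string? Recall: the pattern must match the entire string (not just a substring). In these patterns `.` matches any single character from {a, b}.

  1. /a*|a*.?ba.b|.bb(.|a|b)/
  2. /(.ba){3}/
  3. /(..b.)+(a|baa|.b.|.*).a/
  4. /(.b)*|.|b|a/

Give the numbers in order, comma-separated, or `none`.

1 → no match
2 → no match
3 → match
4 → no match

3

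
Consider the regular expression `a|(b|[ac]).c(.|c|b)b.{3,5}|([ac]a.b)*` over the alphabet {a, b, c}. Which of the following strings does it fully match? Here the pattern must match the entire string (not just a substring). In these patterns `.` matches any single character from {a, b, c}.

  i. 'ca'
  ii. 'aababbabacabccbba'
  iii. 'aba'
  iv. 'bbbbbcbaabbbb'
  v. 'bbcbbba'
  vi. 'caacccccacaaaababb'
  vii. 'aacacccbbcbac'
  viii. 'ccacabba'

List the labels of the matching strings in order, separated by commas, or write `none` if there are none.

i → no match
ii → no match
iii → no match
iv → no match
v → no match
vi → no match
vii → no match
viii → no match

none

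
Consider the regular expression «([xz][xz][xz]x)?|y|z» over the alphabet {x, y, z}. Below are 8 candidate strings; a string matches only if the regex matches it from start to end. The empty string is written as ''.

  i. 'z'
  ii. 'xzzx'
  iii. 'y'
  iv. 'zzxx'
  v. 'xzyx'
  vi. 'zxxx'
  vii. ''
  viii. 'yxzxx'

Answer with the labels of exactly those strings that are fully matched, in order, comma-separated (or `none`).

i → match
ii → match
iii → match
iv → match
v → no match
vi → match
vii → match
viii → no match

i, ii, iii, iv, vi, vii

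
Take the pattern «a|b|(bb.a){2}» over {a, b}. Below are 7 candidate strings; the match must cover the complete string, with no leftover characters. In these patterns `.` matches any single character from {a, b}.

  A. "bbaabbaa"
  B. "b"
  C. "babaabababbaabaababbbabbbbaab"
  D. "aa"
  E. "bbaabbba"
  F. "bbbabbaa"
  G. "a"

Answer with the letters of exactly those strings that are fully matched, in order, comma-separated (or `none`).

A. "bbaabbaa" → match
B. "b" → match
C → no match
D. "aa" → no match
E. "bbaabbba" → match
F. "bbbabbaa" → match
G. "a" → match

A, B, E, F, G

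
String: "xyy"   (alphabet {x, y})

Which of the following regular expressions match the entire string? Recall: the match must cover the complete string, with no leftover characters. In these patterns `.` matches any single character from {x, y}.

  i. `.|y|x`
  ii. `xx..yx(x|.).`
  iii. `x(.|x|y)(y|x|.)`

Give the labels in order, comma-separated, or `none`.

i → no match
ii → no match — must start with "xx"
iii → match

iii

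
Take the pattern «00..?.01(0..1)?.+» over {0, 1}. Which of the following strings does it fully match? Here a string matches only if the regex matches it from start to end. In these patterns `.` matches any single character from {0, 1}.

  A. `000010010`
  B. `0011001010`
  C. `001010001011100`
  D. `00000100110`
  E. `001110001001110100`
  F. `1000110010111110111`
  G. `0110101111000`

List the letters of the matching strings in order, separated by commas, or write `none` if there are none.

B, D

A → no match
B → match
C → no match
D → match
E → no match
F → no match — must start with `00`
G → no match — must start with `00`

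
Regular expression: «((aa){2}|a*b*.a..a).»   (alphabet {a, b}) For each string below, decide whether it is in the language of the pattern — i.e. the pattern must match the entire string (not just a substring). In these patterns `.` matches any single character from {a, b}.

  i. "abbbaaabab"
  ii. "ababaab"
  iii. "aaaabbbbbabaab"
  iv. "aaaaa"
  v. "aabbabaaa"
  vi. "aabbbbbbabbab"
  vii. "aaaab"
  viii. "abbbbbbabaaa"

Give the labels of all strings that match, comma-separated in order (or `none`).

i, ii, iii, iv, v, vi, vii, viii

i. "abbbaaabab" → match
ii. "ababaab" → match
iii → match
iv. "aaaaa" → match
v. "aabbabaaa" → match
vi → match
vii. "aaaab" → match
viii. "abbbbbbabaaa" → match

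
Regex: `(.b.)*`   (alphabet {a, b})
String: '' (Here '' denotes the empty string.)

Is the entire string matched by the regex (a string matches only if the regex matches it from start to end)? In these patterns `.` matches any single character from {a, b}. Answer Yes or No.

Yes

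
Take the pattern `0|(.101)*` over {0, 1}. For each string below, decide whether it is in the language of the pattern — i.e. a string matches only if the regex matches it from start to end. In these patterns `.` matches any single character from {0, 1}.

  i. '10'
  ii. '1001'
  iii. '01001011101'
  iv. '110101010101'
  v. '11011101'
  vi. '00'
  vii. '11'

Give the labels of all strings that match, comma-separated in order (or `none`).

i → no match
ii → no match
iii → no match
iv → match
v → match
vi → no match
vii → no match

iv, v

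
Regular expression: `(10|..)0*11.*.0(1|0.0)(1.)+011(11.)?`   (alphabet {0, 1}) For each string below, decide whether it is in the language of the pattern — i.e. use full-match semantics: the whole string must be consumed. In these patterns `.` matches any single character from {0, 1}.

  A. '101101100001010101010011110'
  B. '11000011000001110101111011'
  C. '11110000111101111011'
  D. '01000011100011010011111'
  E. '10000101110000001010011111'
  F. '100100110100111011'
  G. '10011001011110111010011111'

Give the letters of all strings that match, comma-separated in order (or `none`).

A, B, C, D, G

A → match
B → match
C → match
D → match
E → no match
F → no match
G → match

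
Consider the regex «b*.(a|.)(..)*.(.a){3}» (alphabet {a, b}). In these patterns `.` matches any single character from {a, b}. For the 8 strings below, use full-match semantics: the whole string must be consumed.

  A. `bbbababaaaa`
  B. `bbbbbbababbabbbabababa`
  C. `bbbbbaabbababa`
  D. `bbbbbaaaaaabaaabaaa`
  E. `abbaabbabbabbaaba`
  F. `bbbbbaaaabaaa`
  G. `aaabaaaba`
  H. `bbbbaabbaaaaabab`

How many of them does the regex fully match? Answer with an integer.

A → no match
B → match
C → match
D → match
E → no match
F → match
G → match
H → no match — must end with `a`
Total matched: 5

5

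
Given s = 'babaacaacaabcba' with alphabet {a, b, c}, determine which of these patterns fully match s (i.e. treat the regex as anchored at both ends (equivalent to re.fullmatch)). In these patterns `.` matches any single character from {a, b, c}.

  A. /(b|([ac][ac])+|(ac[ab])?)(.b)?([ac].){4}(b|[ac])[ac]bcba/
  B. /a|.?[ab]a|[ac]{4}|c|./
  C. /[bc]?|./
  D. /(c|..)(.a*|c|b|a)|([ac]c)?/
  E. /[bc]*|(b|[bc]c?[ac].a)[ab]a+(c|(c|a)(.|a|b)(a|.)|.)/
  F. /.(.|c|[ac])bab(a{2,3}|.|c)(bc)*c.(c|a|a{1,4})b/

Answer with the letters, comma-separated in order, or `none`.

A

A → match
B → no match
C → no match
D → no match
E → no match
F → no match — must end with 'b'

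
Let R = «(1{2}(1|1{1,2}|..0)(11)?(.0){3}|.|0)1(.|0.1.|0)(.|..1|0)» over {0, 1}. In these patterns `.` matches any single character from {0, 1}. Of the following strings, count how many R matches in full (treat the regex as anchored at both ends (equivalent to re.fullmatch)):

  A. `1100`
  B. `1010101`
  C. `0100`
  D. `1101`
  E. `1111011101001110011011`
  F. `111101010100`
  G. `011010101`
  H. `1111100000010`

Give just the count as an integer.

4

A → match
B → no match
C → match
D → match
E → no match
F → match
G → no match
H → no match
Total matched: 4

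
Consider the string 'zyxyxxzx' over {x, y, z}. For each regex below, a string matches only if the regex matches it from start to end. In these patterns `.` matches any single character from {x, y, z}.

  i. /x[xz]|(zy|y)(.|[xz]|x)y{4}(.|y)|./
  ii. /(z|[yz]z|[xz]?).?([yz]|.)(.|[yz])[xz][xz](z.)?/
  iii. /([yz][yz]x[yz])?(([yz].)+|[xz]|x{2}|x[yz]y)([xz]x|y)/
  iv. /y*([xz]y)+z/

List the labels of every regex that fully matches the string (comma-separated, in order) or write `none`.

i → no match
ii → match
iii → match
iv → no match — must end with 'yz'

ii, iii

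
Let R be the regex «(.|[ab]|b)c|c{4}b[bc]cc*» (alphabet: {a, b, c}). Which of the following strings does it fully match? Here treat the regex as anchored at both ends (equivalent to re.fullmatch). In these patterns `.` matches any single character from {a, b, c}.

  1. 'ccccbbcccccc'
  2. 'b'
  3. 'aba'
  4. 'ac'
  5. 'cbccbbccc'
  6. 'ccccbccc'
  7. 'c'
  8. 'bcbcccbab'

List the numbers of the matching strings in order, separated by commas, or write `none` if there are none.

1. 'ccccbbcccccc' → match
2. 'b' → no match
3. 'aba' → no match
4. 'ac' → match
5. 'cbccbbccc' → no match
6. 'ccccbccc' → match
7. 'c' → no match
8. 'bcbcccbab' → no match

1, 4, 6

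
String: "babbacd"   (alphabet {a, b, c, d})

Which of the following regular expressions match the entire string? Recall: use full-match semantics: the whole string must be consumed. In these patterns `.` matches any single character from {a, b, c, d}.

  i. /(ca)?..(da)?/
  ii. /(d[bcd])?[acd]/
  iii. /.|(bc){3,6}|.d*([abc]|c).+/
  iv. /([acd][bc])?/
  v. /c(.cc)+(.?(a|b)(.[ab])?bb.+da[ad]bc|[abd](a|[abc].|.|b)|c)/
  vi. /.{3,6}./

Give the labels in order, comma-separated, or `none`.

iii, vi

i → no match
ii → no match
iii → match
iv → no match
v → no match — must start with "c"
vi → match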